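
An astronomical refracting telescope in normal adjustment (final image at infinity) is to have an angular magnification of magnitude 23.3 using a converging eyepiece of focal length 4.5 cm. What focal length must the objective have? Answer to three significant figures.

105 cm

|M| = f_obj/|f_eye|, so f_obj = |M| x |f_eye| = 23.3 x 4.5 = 104.850 cm.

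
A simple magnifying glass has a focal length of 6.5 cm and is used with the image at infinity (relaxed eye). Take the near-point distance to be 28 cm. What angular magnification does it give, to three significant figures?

4.31

M = D/f = 28/6.5 = 4.308.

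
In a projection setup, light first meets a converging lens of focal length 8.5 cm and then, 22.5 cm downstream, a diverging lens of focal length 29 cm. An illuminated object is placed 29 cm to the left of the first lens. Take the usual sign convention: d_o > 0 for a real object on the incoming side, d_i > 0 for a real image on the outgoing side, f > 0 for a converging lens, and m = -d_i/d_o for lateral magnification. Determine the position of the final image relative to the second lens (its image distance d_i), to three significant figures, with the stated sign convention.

First lens: d_i1 = 1/(1/8.5 - 1/29) = 12.024 cm.
Object distance for lens 2: d_o2 = 22.5 - 12.024 = 10.476 cm.
Second lens: d_i2 = 1/(1/(-29) - 1/(10.476)) = -7.696 cm.

-7.70 cm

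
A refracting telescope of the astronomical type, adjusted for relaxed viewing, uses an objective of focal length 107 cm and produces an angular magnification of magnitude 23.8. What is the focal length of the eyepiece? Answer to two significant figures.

|M| = f_obj/f_eye, so f_eye = f_obj/|M| = 107/23.8 = 4.496 cm.

4.5 cm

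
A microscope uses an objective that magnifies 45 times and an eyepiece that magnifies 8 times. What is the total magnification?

The overall magnification of a compound microscope is the product of the objective and eyepiece magnifications:
M = M_obj x M_eye = 45 x 8 = 360.

360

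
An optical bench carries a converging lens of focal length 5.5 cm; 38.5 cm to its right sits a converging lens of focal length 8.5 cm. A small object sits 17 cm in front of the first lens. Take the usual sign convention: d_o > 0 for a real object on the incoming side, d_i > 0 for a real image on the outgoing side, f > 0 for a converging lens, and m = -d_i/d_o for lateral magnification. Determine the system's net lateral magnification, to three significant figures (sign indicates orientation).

0.186

Applying the thin-lens equation to the first lens, 1/5.5 = 1/17 + 1/d_i1, which gives d_i1 = 8.130 cm.
Its lateral magnification is m_1 = -d_i1/d_o1 = -(8.130)/17 = -0.4783.
Object distance for lens 2: d_o2 = 38.5 - 8.130 = 30.370 cm.
Applying the thin-lens equation again with f_2 = 8.5 cm and d_o2 = 30.370 cm gives d_i2 = 11.804 cm.
m_2 = -(11.804)/(30.370) = -0.3887.
The system's lateral magnification is m_1 m_2 = (-0.4783)(-0.3887) = 0.1859.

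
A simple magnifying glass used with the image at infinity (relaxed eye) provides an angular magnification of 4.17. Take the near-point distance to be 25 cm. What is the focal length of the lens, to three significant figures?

For the image at infinity, M = D/f.
f = D/M = 25/4.17 = 5.995 cm.

6.00 cm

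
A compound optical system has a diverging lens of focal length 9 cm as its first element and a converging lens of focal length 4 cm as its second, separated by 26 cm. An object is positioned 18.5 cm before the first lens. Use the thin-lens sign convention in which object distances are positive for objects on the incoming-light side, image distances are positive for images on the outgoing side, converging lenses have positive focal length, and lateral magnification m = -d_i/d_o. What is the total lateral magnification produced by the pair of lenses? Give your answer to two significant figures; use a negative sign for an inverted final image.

-0.047

Applying the thin-lens equation to the first lens, 1/(-9) = 1/18.5 + 1/d_i1, which gives d_i1 = -6.055 cm.
Its lateral magnification is m_1 = -d_i1/d_o1 = -(-6.055)/18.5 = 0.3273.
With d_i1 < 0 the first image is virtual and lies on the object side; the object distance for lens 2 is d_o2 = 26 - (-6.055) = 32.055 cm.
Applying the thin-lens equation again with f_2 = 4 cm and d_o2 = 32.055 cm gives d_i2 = 4.570 cm.
m_2 = -(4.570)/(32.055) = -0.1426.
Overall magnification: m = m_1 m_2 = -0.0467.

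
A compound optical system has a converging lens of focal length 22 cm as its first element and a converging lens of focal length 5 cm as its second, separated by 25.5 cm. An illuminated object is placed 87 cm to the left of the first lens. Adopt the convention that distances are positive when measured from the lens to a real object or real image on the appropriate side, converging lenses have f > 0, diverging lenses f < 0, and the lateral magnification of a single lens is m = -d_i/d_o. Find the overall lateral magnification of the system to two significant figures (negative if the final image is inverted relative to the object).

-0.19

Lens 1: 1/d_i1 = 1/f_1 - 1/d_o1 = 1/22 - 1/87 = 0.03396 cm^-1, so d_i1 = 29.446 cm.
m_1 = -(29.446)/87 = -0.3385.
This image would form 29.446 cm past lens 1, i.e. 3.946 cm beyond lens 2, so it is a virtual object for lens 2: d_o2 = 25.5 - 29.446 = -3.946 cm.
Lens 2: 1/d_i2 = 1/f_2 - 1/d_o2 = 1/5 - 1/(-3.946) = 0.45341 cm^-1, so d_i2 = 2.206 cm.
m_2 = -(2.206)/(-3.946) = 0.5589.
Total m = m_1 x m_2 = (-0.3385)(0.5589) = -0.1892.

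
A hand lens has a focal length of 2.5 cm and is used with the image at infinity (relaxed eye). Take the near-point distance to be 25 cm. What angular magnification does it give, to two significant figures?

10

M = D/f = 25/2.5 = 10.000.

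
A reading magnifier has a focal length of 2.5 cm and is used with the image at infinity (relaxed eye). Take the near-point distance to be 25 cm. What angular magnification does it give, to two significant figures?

M = D/f = 25/2.5 = 10.000.

10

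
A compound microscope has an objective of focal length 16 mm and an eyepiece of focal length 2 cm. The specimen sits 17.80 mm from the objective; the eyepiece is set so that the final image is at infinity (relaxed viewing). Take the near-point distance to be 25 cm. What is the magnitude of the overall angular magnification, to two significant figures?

Convert to cm: f_obj = 16 mm = 1.6 cm; d_o = 17.80 mm = 1.78 cm.
Objective: 1/d_i = 1/f_obj - 1/d_o = 1/1.6 - 1/1.78 = 0.06320 cm^-1, so d_i = 15.822 cm.
m_obj = -d_i/d_o = -15.822/1.78 = -8.889.
Eyepiece angular magnification (image at infinity): M_eye = D/f_e = 25/2 = 12.500.
Overall M = m_obj x M_eye = (-8.889)(12.500) = -111.11.
|M| = 111.11.

110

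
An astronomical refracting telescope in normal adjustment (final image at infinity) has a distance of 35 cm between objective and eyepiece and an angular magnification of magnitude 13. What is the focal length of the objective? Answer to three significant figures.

32.5 cm

In normal adjustment the tube length equals f_obj + f_eye and |M| = f_obj/f_eye.
So f_obj = 13 f_eye and 13 f_eye + f_eye = 35 cm, giving f_eye = 35/14 = 2.500 cm and f_obj = 32.500 cm.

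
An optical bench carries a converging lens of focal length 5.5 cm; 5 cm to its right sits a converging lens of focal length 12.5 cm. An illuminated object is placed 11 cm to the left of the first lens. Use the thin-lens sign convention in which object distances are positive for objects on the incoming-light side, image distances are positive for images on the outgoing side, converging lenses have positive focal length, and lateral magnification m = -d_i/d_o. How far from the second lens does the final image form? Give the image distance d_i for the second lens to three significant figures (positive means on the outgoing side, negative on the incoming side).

4.05 cm

Applying the thin-lens equation to the first lens, 1/5.5 = 1/11 + 1/d_i1, which gives d_i1 = 11.000 cm.
Since 11.000 cm > 5 cm, the first image lies past the second lens and serves as a virtual object: d_o2 = L - d_i1 = -6.000 cm.
Applying the thin-lens equation again with f_2 = 12.5 cm and d_o2 = -6.000 cm gives d_i2 = 4.054 cm.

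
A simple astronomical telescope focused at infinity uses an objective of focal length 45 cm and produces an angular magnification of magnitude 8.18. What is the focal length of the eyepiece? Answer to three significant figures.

5.50 cm

|M| = f_obj/f_eye, so f_eye = f_obj/|M| = 45/8.18 = 5.501 cm.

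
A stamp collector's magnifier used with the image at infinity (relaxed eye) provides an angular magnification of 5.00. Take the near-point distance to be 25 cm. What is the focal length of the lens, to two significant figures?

5.0 cm

For the image at infinity, M = D/f.
f = D/M = 25/5.0 = 5.000 cm.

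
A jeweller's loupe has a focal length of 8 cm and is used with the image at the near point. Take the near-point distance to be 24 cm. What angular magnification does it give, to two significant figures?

4.0

M = 1 + D/f = 1 + 24/8 = 4.000.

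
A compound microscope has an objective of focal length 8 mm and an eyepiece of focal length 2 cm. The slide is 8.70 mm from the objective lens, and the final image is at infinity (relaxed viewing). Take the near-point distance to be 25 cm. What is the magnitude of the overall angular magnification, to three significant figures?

143

Convert to cm: f_obj = 8 mm = 0.8 cm; d_o = 8.70 mm = 0.87 cm.
Objective: 1/d_i = 1/f_obj - 1/d_o = 1/0.8 - 1/0.87 = 0.10057 cm^-1, so d_i = 9.943 cm.
m_obj = -d_i/d_o = -9.943/0.87 = -11.429.
Eyepiece angular magnification (image at infinity): M_eye = D/f_e = 25/2 = 12.500.
Overall M = m_obj x M_eye = (-11.429)(12.500) = -142.86.
|M| = 142.86.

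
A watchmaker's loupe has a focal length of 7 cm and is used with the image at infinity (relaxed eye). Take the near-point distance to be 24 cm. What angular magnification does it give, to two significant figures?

3.4

M = D/f = 24/7 = 3.429.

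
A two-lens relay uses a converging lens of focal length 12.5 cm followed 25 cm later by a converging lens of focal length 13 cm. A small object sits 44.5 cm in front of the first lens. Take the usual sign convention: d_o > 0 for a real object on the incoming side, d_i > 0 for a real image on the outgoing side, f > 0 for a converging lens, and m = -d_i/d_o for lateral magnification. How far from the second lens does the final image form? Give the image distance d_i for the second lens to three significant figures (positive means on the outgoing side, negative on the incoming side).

Applying the thin-lens equation to the first lens, 1/12.5 = 1/44.5 + 1/d_i1, which gives d_i1 = 17.383 cm.
Object distance for lens 2: d_o2 = 25 - 17.383 = 7.617 cm.
Applying the thin-lens equation again with f_2 = 13 cm and d_o2 = 7.617 cm gives d_i2 = -18.396 cm.

-18.4 cm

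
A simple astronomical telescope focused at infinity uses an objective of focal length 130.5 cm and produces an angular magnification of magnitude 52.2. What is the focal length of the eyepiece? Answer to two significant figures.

|M| = f_obj/f_eye, so f_eye = f_obj/|M| = 130.5/52.2 = 2.500 cm.

2.5 cm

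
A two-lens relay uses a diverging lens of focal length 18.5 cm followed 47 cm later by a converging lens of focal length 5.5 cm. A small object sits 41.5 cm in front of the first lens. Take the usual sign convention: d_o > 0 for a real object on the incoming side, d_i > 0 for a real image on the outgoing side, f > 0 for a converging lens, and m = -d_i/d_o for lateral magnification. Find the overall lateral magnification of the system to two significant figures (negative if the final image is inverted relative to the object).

-0.031

First lens: d_i1 = 1/(1/(-18.5) - 1/41.5) = -12.796 cm.
m_1 = -(-12.796)/41.5 = 0.3083.
The intermediate image is virtual, 12.796 cm to the left of lens 1, so d_o2 = L - d_i1 = 47 - (-12.796) = 59.796 cm.
Second lens: d_i2 = 1/(1/5.5 - 1/(59.796)) = 6.057 cm.
m_2 = -(6.057)/(59.796) = -0.1013.
The system's lateral magnification is m_1 m_2 = (0.3083)(-0.1013) = -0.0312.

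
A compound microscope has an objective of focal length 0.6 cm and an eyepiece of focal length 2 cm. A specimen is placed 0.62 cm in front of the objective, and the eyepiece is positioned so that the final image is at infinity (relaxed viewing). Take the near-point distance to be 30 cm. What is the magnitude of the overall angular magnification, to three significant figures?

450

Objective: 1/d_i = 1/f_obj - 1/d_o = 1/0.6 - 1/0.62 = 0.05376 cm^-1, so d_i = 18.600 cm.
m_obj = -d_i/d_o = -18.600/0.62 = -30.000.
Eyepiece angular magnification (image at infinity): M_eye = D/f_e = 30/2 = 15.000.
Overall M = m_obj x M_eye = (-30.000)(15.000) = -450.00.
|M| = 450.00.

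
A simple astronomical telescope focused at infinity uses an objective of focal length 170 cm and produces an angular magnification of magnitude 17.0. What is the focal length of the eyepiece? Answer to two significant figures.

10 cm

|M| = f_obj/f_eye, so f_eye = f_obj/|M| = 170/17.0 = 10.000 cm.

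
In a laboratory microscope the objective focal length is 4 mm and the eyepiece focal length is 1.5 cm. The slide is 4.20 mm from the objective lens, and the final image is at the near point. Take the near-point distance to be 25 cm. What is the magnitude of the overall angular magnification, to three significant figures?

353

Convert to cm: f_obj = 4 mm = 0.4 cm; d_o = 4.20 mm = 0.42 cm.
Objective: 1/d_i = 1/f_obj - 1/d_o = 1/0.4 - 1/0.42 = 0.11905 cm^-1, so d_i = 8.400 cm.
m_obj = -d_i/d_o = -8.400/0.42 = -20.000.
Eyepiece angular magnification (image at near point): M_eye = 1 + D/f_e = 1 + 25/1.5 = 17.667.
Overall M = m_obj x M_eye = (-20.000)(17.667) = -353.33.
|M| = 353.33.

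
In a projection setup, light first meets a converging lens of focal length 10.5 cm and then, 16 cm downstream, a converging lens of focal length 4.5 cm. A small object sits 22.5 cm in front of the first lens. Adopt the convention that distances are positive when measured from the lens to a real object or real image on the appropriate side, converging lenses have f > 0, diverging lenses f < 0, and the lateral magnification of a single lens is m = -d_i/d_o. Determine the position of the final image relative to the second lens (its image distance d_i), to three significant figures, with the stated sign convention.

Lens 1: 1/d_i1 = 1/f_1 - 1/d_o1 = 1/10.5 - 1/22.5 = 0.05079 cm^-1, so d_i1 = 19.688 cm.
Since 19.688 cm > 16 cm, the first image lies past the second lens and serves as a virtual object: d_o2 = L - d_i1 = -3.688 cm.
Lens 2: 1/d_i2 = 1/f_2 - 1/d_o2 = 1/4.5 - 1/(-3.688) = 0.49341 cm^-1, so d_i2 = 2.027 cm.

2.03 cm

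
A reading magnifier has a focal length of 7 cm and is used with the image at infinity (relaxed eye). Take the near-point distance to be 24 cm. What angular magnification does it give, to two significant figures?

M = D/f = 24/7 = 3.429.

3.4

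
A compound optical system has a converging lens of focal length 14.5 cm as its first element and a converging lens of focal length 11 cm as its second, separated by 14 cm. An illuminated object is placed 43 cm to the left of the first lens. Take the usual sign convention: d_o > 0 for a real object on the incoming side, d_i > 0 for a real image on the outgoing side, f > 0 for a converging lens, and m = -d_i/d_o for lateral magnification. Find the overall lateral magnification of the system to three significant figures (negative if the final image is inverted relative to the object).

First lens: d_i1 = 1/(1/14.5 - 1/43) = 21.877 cm.
m_1 = -(21.877)/43 = -0.5088.
This image would form 21.877 cm past lens 1, i.e. 7.877 cm beyond lens 2, so it is a virtual object for lens 2: d_o2 = 14 - 21.877 = -7.877 cm.
Second lens: d_i2 = 1/(1/11 - 1/(-7.877)) = 4.590 cm.
m_2 = -(4.590)/(-7.877) = 0.5827.
The system's lateral magnification is m_1 m_2 = (-0.5088)(0.5827) = -0.2965.

-0.296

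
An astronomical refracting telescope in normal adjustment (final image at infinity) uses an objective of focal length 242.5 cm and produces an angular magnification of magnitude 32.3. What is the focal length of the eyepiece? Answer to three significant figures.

|M| = f_obj/f_eye, so f_eye = f_obj/|M| = 242.5/32.3 = 7.508 cm.

7.51 cm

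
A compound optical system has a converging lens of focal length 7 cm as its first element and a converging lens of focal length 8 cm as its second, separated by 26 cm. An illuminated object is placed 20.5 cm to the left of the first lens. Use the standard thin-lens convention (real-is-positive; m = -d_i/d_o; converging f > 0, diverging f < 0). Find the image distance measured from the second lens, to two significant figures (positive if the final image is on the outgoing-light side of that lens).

Applying the thin-lens equation to the first lens, 1/7 = 1/20.5 + 1/d_i1, which gives d_i1 = 10.630 cm.
That image sits 15.370 cm in front of the second lens, so d_o2 = 15.370 cm.
Applying the thin-lens equation again with f_2 = 8 cm and d_o2 = 15.370 cm gives d_i2 = 16.683 cm.

17 cm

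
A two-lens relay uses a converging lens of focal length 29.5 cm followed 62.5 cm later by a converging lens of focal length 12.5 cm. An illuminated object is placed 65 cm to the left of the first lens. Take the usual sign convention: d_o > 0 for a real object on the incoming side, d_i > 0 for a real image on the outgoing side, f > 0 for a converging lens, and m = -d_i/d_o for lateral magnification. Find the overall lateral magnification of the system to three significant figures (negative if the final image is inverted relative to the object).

First lens: d_i1 = 1/(1/29.5 - 1/65) = 54.014 cm.
m_1 = -(54.014)/65 = -0.8310.
That image sits 8.486 cm in front of the second lens, so d_o2 = 8.486 cm.
Second lens: d_i2 = 1/(1/12.5 - 1/(8.486)) = -26.425 cm.
m_2 = -(-26.425)/(8.486) = 3.1140.
Overall magnification: m = m_1 m_2 = -2.5877.

-2.59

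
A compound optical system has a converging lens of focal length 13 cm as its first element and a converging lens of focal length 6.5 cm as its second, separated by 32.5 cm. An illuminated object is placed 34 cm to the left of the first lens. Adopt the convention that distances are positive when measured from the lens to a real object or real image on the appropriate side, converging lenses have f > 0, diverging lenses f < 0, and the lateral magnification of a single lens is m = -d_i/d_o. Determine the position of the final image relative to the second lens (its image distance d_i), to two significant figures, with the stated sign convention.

15 cm

Lens 1: 1/d_i1 = 1/f_1 - 1/d_o1 = 1/13 - 1/34 = 0.04751 cm^-1, so d_i1 = 21.048 cm.
Object distance for lens 2: d_o2 = 32.5 - 21.048 = 11.452 cm.
Lens 2: 1/d_i2 = 1/f_2 - 1/d_o2 = 1/6.5 - 1/(11.452) = 0.06653 cm^-1, so d_i2 = 15.031 cm.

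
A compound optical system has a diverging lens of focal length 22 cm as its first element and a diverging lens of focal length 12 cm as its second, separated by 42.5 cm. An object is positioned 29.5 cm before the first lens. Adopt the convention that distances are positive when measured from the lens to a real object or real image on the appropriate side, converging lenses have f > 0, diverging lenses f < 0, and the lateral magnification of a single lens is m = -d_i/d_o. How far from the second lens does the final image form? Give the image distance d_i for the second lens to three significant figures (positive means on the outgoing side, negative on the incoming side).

-9.85 cm

Lens 1: 1/d_i1 = 1/f_1 - 1/d_o1 = 1/(-22) - 1/29.5 = -0.07935 cm^-1, so d_i1 = -12.602 cm.
The intermediate image is virtual, 12.602 cm to the left of lens 1, so d_o2 = L - d_i1 = 42.5 - (-12.602) = 55.102 cm.
Lens 2: 1/d_i2 = 1/f_2 - 1/d_o2 = 1/(-12) - 1/(55.102) = -0.10148 cm^-1, so d_i2 = -9.854 cm.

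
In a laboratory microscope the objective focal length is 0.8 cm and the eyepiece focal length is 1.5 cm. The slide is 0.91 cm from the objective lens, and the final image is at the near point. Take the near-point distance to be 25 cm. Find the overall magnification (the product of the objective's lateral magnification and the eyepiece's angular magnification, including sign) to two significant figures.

-130

Objective: 1/d_i = 1/f_obj - 1/d_o = 1/0.8 - 1/0.91 = 0.15110 cm^-1, so d_i = 6.618 cm.
m_obj = -d_i/d_o = -6.618/0.91 = -7.273.
Eyepiece angular magnification (image at near point): M_eye = 1 + D/f_e = 1 + 25/1.5 = 17.667.
Overall M = m_obj x M_eye = (-7.273)(17.667) = -128.48.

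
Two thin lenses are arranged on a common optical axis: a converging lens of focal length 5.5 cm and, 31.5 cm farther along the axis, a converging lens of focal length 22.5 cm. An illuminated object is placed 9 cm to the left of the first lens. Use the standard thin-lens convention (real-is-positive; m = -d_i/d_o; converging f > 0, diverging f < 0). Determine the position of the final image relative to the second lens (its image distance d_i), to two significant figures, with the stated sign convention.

Lens 1: 1/d_i1 = 1/f_1 - 1/d_o1 = 1/5.5 - 1/9 = 0.07071 cm^-1, so d_i1 = 14.143 cm.
That image sits 17.357 cm in front of the second lens, so d_o2 = 17.357 cm.
Lens 2: 1/d_i2 = 1/f_2 - 1/d_o2 = 1/22.5 - 1/(17.357) = -0.01317 cm^-1, so d_i2 = -75.938 cm.

-76 cm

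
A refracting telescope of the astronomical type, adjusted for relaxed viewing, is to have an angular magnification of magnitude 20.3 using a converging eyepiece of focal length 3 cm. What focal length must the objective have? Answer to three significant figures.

60.9 cm

|M| = f_obj/|f_eye|, so f_obj = |M| x |f_eye| = 20.3 x 3 = 60.900 cm.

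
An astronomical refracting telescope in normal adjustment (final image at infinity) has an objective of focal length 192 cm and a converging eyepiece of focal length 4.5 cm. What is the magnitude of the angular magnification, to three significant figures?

|M| = f_obj/|f_eye| = 192/4.5 = 42.667.

42.7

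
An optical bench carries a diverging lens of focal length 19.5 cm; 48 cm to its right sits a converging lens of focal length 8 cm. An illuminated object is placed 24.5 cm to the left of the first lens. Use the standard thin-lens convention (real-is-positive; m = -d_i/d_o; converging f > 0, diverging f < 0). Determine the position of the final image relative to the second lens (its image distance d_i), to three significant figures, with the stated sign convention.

First lens: d_i1 = 1/(1/(-19.5) - 1/24.5) = -10.858 cm.
The intermediate image is virtual, 10.858 cm to the left of lens 1, so d_o2 = L - d_i1 = 48 - (-10.858) = 58.858 cm.
Second lens: d_i2 = 1/(1/8 - 1/(58.858)) = 9.258 cm.

9.26 cm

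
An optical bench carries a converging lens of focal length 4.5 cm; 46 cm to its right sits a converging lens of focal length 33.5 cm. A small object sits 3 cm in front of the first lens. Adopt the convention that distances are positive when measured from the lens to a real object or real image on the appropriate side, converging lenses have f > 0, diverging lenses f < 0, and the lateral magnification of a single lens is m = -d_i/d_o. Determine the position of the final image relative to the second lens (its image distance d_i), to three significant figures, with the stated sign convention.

85.7 cm

Lens 1: 1/d_i1 = 1/f_1 - 1/d_o1 = 1/4.5 - 1/3 = -0.11111 cm^-1, so d_i1 = -9.000 cm.
With d_i1 < 0 the first image is virtual and lies on the object side; the object distance for lens 2 is d_o2 = 46 - (-9.000) = 55.000 cm.
Lens 2: 1/d_i2 = 1/f_2 - 1/d_o2 = 1/33.5 - 1/(55.000) = 0.01167 cm^-1, so d_i2 = 85.698 cm.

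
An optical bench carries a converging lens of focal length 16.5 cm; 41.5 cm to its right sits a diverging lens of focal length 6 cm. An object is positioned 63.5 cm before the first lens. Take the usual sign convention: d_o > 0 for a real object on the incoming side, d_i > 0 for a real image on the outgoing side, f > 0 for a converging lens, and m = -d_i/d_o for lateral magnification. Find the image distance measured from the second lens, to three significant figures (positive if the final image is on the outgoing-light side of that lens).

Applying the thin-lens equation to the first lens, 1/16.5 = 1/63.5 + 1/d_i1, which gives d_i1 = 22.293 cm.
That image sits 19.207 cm in front of the second lens, so d_o2 = 19.207 cm.
Applying the thin-lens equation again with f_2 = -6 cm and d_o2 = 19.207 cm gives d_i2 = -4.572 cm.

-4.57 cm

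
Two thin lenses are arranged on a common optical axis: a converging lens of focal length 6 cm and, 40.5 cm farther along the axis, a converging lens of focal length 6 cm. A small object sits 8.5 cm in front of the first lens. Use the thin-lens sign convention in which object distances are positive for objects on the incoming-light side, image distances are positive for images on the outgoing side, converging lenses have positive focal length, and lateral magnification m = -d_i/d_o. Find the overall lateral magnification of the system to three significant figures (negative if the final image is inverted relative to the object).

Lens 1: 1/d_i1 = 1/f_1 - 1/d_o1 = 1/6 - 1/8.5 = 0.04902 cm^-1, so d_i1 = 20.400 cm.
m_1 = -(20.400)/8.5 = -2.4000.
Object distance for lens 2: d_o2 = 40.5 - 20.400 = 20.100 cm.
Lens 2: 1/d_i2 = 1/f_2 - 1/d_o2 = 1/6 - 1/(20.100) = 0.11692 cm^-1, so d_i2 = 8.553 cm.
m_2 = -(8.553)/(20.100) = -0.4255.
The system's lateral magnification is m_1 m_2 = (-2.4000)(-0.4255) = 1.0213.

1.02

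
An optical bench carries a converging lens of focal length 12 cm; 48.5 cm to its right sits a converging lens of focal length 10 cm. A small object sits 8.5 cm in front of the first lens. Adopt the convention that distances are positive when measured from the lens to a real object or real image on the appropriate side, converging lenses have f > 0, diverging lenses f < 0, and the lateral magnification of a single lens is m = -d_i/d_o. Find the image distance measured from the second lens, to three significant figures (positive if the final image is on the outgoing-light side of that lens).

Lens 1: 1/d_i1 = 1/f_1 - 1/d_o1 = 1/12 - 1/8.5 = -0.03431 cm^-1, so d_i1 = -29.143 cm.
With d_i1 < 0 the first image is virtual and lies on the object side; the object distance for lens 2 is d_o2 = 48.5 - (-29.143) = 77.643 cm.
Lens 2: 1/d_i2 = 1/f_2 - 1/d_o2 = 1/10 - 1/(77.643) = 0.08712 cm^-1, so d_i2 = 11.478 cm.

11.5 cm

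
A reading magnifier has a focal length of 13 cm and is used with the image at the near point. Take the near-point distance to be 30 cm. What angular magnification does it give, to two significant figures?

M = 1 + D/f = 1 + 30/13 = 3.308.

3.3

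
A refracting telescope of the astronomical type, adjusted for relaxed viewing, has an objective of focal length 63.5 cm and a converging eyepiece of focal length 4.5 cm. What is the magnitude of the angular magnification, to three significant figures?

|M| = f_obj/|f_eye| = 63.5/4.5 = 14.111.

14.1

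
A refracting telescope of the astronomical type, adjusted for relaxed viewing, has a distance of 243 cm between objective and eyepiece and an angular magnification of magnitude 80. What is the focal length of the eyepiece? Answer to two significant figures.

In normal adjustment the tube length equals f_obj + f_eye and |M| = f_obj/f_eye.
So f_obj = 80 f_eye and 80 f_eye + f_eye = 243 cm, giving f_eye = 243/81 = 3.000 cm and f_obj = 240.000 cm.

3.0 cm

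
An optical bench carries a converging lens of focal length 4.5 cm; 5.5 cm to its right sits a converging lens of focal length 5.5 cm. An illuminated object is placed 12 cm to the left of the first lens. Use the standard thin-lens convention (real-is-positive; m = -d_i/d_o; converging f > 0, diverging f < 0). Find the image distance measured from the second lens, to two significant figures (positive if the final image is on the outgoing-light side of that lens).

1.3 cm

First lens: d_i1 = 1/(1/4.5 - 1/12) = 7.200 cm.
Since 7.200 cm > 5.5 cm, the first image lies past the second lens and serves as a virtual object: d_o2 = L - d_i1 = -1.700 cm.
Second lens: d_i2 = 1/(1/5.5 - 1/(-1.700)) = 1.299 cm.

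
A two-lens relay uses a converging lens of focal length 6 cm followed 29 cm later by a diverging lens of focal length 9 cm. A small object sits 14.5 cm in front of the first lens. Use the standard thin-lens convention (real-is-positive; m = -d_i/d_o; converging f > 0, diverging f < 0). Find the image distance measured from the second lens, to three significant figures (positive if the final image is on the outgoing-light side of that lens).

-6.08 cm

Lens 1: 1/d_i1 = 1/f_1 - 1/d_o1 = 1/6 - 1/14.5 = 0.09770 cm^-1, so d_i1 = 10.235 cm.
That image sits 18.765 cm in front of the second lens, so d_o2 = 18.765 cm.
Lens 2: 1/d_i2 = 1/f_2 - 1/d_o2 = 1/(-9) - 1/(18.765) = -0.16440 cm^-1, so d_i2 = -6.083 cm.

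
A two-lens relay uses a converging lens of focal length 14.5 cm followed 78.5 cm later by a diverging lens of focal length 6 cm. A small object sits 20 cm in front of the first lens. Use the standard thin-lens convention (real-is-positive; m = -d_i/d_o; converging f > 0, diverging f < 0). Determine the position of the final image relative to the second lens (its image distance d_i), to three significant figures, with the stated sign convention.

First lens: d_i1 = 1/(1/14.5 - 1/20) = 52.727 cm.
Object distance for lens 2: d_o2 = 78.5 - 52.727 = 25.773 cm.
Second lens: d_i2 = 1/(1/(-6) - 1/(25.773)) = -4.867 cm.

-4.87 cm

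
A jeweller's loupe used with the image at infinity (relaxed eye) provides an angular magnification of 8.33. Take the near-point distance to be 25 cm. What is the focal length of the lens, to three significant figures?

For the image at infinity, M = D/f.
f = D/M = 25/8.33 = 3.001 cm.

3.00 cm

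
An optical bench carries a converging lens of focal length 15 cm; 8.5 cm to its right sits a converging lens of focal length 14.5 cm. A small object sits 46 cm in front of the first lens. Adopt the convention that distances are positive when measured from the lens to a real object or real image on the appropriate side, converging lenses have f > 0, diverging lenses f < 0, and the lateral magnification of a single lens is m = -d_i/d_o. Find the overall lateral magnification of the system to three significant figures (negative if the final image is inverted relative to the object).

Applying the thin-lens equation to the first lens, 1/15 = 1/46 + 1/d_i1, which gives d_i1 = 22.258 cm.
Its lateral magnification is m_1 = -d_i1/d_o1 = -(22.258)/46 = -0.4839.
Since 22.258 cm > 8.5 cm, the first image lies past the second lens and serves as a virtual object: d_o2 = L - d_i1 = -13.758 cm.
Applying the thin-lens equation again with f_2 = 14.5 cm and d_o2 = -13.758 cm gives d_i2 = 7.060 cm.
m_2 = -(7.060)/(-13.758) = 0.5131.
Total m = m_1 x m_2 = (-0.4839)(0.5131) = -0.2483.

-0.248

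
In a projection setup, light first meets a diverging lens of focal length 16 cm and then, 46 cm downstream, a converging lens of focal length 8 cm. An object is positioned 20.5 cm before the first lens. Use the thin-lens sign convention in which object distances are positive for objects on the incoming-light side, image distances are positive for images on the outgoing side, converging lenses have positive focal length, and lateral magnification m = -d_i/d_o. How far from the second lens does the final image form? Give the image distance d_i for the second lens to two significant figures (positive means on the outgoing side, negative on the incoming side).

9.4 cm

First lens: d_i1 = 1/(1/(-16) - 1/20.5) = -8.986 cm.
With d_i1 < 0 the first image is virtual and lies on the object side; the object distance for lens 2 is d_o2 = 46 - (-8.986) = 54.986 cm.
Second lens: d_i2 = 1/(1/8 - 1/(54.986)) = 9.362 cm.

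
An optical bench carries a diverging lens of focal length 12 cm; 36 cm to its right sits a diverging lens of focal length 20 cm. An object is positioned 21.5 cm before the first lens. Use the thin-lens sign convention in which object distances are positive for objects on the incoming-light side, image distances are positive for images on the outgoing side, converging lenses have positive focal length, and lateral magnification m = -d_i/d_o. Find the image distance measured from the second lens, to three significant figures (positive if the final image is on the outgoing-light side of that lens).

-13.7 cm

Applying the thin-lens equation to the first lens, 1/(-12) = 1/21.5 + 1/d_i1, which gives d_i1 = -7.701 cm.
The intermediate image is virtual, 7.701 cm to the left of lens 1, so d_o2 = L - d_i1 = 36 - (-7.701) = 43.701 cm.
Applying the thin-lens equation again with f_2 = -20 cm and d_o2 = 43.701 cm gives d_i2 = -13.721 cm.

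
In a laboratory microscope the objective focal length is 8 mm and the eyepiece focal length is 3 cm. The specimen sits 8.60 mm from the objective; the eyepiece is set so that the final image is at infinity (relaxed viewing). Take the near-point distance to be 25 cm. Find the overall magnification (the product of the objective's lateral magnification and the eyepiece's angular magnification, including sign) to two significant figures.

-110

Convert to cm: f_obj = 8 mm = 0.8 cm; d_o = 8.60 mm = 0.86 cm.
Objective: 1/d_i = 1/f_obj - 1/d_o = 1/0.8 - 1/0.86 = 0.08721 cm^-1, so d_i = 11.467 cm.
m_obj = -d_i/d_o = -11.467/0.86 = -13.333.
Eyepiece angular magnification (image at infinity): M_eye = D/f_e = 25/3 = 8.333.
Overall M = m_obj x M_eye = (-13.333)(8.333) = -111.11.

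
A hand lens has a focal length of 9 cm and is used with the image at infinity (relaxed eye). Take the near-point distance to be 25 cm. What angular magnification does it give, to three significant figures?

2.78

M = D/f = 25/9 = 2.778.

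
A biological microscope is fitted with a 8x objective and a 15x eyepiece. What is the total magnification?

The overall magnification of a compound microscope is the product of the objective and eyepiece magnifications:
M = M_obj x M_eye = 8 x 15 = 120.

120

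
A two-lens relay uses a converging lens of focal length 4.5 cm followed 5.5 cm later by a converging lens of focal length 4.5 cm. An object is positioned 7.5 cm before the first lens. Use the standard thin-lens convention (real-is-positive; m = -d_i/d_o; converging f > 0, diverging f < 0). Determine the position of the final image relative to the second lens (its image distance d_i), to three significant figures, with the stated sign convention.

Applying the thin-lens equation to the first lens, 1/4.5 = 1/7.5 + 1/d_i1, which gives d_i1 = 11.250 cm.
Since 11.250 cm > 5.5 cm, the first image lies past the second lens and serves as a virtual object: d_o2 = L - d_i1 = -5.750 cm.
Applying the thin-lens equation again with f_2 = 4.5 cm and d_o2 = -5.750 cm gives d_i2 = 2.524 cm.

2.52 cm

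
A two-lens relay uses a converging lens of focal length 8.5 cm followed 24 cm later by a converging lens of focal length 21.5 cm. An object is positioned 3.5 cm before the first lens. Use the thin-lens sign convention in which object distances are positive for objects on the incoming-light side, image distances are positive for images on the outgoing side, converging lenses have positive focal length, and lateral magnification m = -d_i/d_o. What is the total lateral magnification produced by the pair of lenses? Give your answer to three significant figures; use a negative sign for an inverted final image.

Applying the thin-lens equation to the first lens, 1/8.5 = 1/3.5 + 1/d_i1, which gives d_i1 = -5.950 cm.
Its lateral magnification is m_1 = -d_i1/d_o1 = -(-5.950)/3.5 = 1.7000.
The intermediate image is virtual, 5.950 cm to the left of lens 1, so d_o2 = L - d_i1 = 24 - (-5.950) = 29.950 cm.
Applying the thin-lens equation again with f_2 = 21.5 cm and d_o2 = 29.950 cm gives d_i2 = 76.204 cm.
m_2 = -(76.204)/(29.950) = -2.5444.
The system's lateral magnification is m_1 m_2 = (1.7000)(-2.5444) = -4.3254.

-4.33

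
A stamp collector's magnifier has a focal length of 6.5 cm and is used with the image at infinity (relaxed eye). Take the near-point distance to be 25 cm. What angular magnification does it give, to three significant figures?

M = D/f = 25/6.5 = 3.846.

3.85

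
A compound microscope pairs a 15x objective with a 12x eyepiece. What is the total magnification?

The overall magnification of a compound microscope is the product of the objective and eyepiece magnifications:
M = M_obj x M_eye = 15 x 12 = 180.

180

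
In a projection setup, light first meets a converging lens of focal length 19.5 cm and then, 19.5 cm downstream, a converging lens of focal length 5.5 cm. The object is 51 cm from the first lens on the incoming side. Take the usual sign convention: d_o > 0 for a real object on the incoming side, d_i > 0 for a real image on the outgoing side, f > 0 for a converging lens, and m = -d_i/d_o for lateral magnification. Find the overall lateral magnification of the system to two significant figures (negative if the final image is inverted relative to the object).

Applying the thin-lens equation to the first lens, 1/19.5 = 1/51 + 1/d_i1, which gives d_i1 = 31.571 cm.
Its lateral magnification is m_1 = -d_i1/d_o1 = -(31.571)/51 = -0.6190.
Since 31.571 cm > 19.5 cm, the first image lies past the second lens and serves as a virtual object: d_o2 = L - d_i1 = -12.071 cm.
Applying the thin-lens equation again with f_2 = 5.5 cm and d_o2 = -12.071 cm gives d_i2 = 3.778 cm.
m_2 = -(3.778)/(-12.071) = 0.3130.
Total m = m_1 x m_2 = (-0.6190)(0.3130) = -0.1938.

-0.19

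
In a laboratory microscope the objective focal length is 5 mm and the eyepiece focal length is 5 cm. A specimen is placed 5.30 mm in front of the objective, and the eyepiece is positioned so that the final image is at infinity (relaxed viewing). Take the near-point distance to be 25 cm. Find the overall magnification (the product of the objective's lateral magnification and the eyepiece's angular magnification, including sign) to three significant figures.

-83.3

Convert to cm: f_obj = 5 mm = 0.5 cm; d_o = 5.30 mm = 0.53 cm.
Objective: 1/d_i = 1/f_obj - 1/d_o = 1/0.5 - 1/0.53 = 0.11321 cm^-1, so d_i = 8.833 cm.
m_obj = -d_i/d_o = -8.833/0.53 = -16.667.
Eyepiece angular magnification (image at infinity): M_eye = D/f_e = 25/5 = 5.000.
Overall M = m_obj x M_eye = (-16.667)(5.000) = -83.33.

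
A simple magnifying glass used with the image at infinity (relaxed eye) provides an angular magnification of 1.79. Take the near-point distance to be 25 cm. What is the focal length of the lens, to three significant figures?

For the image at infinity, M = D/f.
f = D/M = 25/1.79 = 13.966 cm.

14.0 cm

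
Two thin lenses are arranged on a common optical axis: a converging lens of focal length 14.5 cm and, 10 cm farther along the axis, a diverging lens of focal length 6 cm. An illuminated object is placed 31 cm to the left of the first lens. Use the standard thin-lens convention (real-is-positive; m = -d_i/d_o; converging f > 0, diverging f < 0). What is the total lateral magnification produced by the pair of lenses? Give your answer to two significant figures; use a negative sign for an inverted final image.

0.47

Applying the thin-lens equation to the first lens, 1/14.5 = 1/31 + 1/d_i1, which gives d_i1 = 27.242 cm.
Its lateral magnification is m_1 = -d_i1/d_o1 = -(27.242)/31 = -0.8788.
Since 27.242 cm > 10 cm, the first image lies past the second lens and serves as a virtual object: d_o2 = L - d_i1 = -17.242 cm.
Applying the thin-lens equation again with f_2 = -6 cm and d_o2 = -17.242 cm gives d_i2 = -9.202 cm.
m_2 = -(-9.202)/(-17.242) = -0.5337.
Total m = m_1 x m_2 = (-0.8788)(-0.5337) = 0.4690.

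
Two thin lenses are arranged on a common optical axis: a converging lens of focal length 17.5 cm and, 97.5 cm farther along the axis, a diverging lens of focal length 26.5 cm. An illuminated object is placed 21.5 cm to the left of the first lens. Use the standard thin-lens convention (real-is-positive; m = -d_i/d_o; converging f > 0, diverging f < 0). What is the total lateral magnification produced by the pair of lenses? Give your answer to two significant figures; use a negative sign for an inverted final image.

Lens 1: 1/d_i1 = 1/f_1 - 1/d_o1 = 1/17.5 - 1/21.5 = 0.01063 cm^-1, so d_i1 = 94.063 cm.
m_1 = -(94.063)/21.5 = -4.3750.
The intermediate image is 94.063 cm to the right of lens 1, so d_o2 = L - d_i1 = 97.5 - 94.063 = 3.437 cm.
Lens 2: 1/d_i2 = 1/f_2 - 1/d_o2 = 1/(-26.5) - 1/(3.437) = -0.32864 cm^-1, so d_i2 = -3.043 cm.
m_2 = -(-3.043)/(3.437) = 0.8852.
Total m = m_1 x m_2 = (-4.3750)(0.8852) = -3.8727.

-3.9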